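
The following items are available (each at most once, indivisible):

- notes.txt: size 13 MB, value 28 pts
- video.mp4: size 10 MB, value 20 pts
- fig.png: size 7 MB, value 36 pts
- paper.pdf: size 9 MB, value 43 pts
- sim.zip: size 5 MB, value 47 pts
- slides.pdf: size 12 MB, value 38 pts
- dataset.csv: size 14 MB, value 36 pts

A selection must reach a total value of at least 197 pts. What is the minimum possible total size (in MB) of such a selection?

Subsets with value ≥ 197, sorted by total size:
- fig.png+paper.pdf+sim.zip+slides.pdf+dataset.csv: size 47, value 200
- notes.txt+video.mp4+fig.png+paper.pdf+sim.zip+slides.pdf: size 56, value 212
- video.mp4+fig.png+paper.pdf+sim.zip+slides.pdf+dataset.csv: size 57, value 220
- notes.txt+video.mp4+fig.png+paper.pdf+sim.zip+dataset.csv: size 58, value 210
Minimum size: 47 MB.

47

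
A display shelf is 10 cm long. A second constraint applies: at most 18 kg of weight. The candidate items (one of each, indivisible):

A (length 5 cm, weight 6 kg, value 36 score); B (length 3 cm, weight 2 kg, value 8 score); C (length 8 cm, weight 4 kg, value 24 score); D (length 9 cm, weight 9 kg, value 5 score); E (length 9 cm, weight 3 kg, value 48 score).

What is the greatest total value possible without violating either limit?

Feasible sets respecting both limits:
- E: length 9, weight 3, value 48
- A+B: length 8, weight 8, value 44
- A: length 5, weight 6, value 36
Best: 48 score.

48 score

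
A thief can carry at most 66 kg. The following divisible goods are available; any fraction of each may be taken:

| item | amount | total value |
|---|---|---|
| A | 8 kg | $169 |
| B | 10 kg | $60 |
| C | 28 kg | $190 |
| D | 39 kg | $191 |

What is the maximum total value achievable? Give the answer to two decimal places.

Take in order of value per unit:
- A (169/8 per unit): all 8 → value 169, running total 169.00
- C (190/28 per unit): all 28 → value 190, running total 359.00
- B (60/10 per unit): all 10 → value 60, running total 419.00
- D (191/39 per unit): 20 of 39 → value 20×191/39 = 97.9487, running total 516.95
Total 516.95.

516.95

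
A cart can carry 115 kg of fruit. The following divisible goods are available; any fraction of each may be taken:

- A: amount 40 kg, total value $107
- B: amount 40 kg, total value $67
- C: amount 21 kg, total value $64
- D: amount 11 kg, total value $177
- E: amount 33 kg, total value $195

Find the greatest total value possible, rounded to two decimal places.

Take in order of value per unit:
- D (177/11 per unit): all 11 → value 177, running total 177.00
- E (195/33 per unit): all 33 → value 195, running total 372.00
- C (64/21 per unit): all 21 → value 64, running total 436.00
- A (107/40 per unit): all 40 → value 107, running total 543.00
- B (67/40 per unit): 10 of 40 → value 10×67/40 = 16.7500, running total 559.75
Total 559.75.

559.75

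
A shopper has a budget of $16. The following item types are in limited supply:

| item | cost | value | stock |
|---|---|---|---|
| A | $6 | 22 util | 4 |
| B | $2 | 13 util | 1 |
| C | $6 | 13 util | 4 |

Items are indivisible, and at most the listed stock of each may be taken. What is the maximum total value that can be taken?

57 util

Best selections within cost 16 and stock limits:
- 2×A + 1×B: cost 14, value 57
- 1×A + 1×B + 1×C: cost 14, value 48
- 2×A: cost 12, value 44
Best: 57 util.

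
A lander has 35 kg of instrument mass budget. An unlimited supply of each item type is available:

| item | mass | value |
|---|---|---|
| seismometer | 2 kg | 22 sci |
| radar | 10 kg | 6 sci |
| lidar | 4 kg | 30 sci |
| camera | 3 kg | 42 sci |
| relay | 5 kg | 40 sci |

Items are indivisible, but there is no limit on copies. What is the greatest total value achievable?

Best value-per-unit is camera at 42/3; filling with it alone gives 11×42 = 462.
Optimal mix: 1×seismometer + 11×camera → mass 35, value 484.

484 sci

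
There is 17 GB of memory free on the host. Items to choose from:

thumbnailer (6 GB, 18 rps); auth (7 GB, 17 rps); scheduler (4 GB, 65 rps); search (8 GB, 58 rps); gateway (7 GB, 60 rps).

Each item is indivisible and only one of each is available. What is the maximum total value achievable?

143 rps

This is a 0/1 knapsack; check combinations near the capacity.
- thumbnailer+scheduler+gateway: memory 6+4+7=17, value 18+65+60=143
- scheduler+gateway: memory 4+7=11, value 65+60=125
- scheduler+search: memory 4+8=12, value 65+58=123
- search+gateway: memory 8+7=15, value 58+60=118
Best: 143 rps.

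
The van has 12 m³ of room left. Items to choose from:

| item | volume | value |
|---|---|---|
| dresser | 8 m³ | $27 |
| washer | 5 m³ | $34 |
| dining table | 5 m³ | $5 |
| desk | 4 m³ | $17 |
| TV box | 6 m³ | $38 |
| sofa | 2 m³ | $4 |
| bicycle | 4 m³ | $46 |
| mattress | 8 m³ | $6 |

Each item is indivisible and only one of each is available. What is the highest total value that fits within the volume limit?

$88

Check high-value combinations within 12 m³:
- TV box+sofa+bicycle: volume 6+2+4=12, value 38+4+46=88
- TV box+bicycle: volume 6+4=10, value 38+46=84
- washer+sofa+bicycle: volume 5+2+4=11, value 34+4+46=84
- washer+bicycle: volume 5+4=9, value 34+46=80
Best: $88.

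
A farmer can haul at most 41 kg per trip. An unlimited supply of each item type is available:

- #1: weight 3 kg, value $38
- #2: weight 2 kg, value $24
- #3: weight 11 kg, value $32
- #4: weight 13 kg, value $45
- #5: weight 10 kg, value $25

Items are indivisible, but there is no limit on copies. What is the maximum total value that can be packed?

Best value-per-unit is #1 at 38/3; filling with it alone gives 13×38 = 494.
Optimal mix: 13×#1 + 1×#2 → weight 41, value 518.

$518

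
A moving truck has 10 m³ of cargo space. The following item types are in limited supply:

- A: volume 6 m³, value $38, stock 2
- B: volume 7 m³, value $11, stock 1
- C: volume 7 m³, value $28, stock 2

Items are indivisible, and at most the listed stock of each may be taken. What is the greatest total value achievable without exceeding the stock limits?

Top feasible selections:
- 1×A: volume 6, value 38
- 1×C: volume 7, value 28
- 1×B: volume 7, value 11
Best: $38.

$38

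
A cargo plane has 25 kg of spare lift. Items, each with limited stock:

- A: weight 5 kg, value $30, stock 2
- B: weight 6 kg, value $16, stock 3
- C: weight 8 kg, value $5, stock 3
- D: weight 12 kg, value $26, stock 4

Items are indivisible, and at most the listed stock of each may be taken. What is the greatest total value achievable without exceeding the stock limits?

$92

Top feasible selections:
- 2×A + 2×B: weight 22, value 92
- 2×A + 1×D: weight 22, value 86
- 2×A + 1×B + 1×C: weight 24, value 81
Best: $92.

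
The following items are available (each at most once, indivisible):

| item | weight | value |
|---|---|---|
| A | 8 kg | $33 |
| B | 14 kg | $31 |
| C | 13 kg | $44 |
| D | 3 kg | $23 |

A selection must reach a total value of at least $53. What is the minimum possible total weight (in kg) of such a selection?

11

Subsets with value ≥ 53, sorted by total weight:
- A+D: weight 11, value 56
- C+D: weight 16, value 67
- B+D: weight 17, value 54
- A+C: weight 21, value 77
Minimum weight: 11 kg.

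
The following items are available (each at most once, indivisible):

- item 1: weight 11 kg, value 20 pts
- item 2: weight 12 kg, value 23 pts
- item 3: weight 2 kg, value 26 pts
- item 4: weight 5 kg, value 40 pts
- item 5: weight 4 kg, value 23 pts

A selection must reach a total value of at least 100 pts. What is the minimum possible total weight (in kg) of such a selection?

Subsets with value ≥ 100, sorted by total weight:
- item 1+item 3+item 4+item 5: weight 22, value 109
- item 2+item 3+item 4+item 5: weight 23, value 112
- item 1+item 2+item 3+item 4: weight 30, value 109
- item 1+item 2+item 4+item 5: weight 32, value 106
Minimum weight: 22 kg.

22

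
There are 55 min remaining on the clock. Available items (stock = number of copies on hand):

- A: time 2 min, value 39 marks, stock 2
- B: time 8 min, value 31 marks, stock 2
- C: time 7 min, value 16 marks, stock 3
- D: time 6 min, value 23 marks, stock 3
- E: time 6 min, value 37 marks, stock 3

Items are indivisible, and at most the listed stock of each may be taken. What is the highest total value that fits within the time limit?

305 marks

Top feasible selections:
- 2×A + 1×B + 1×C + 3×D + 3×E: time 55, value 305
- 2×A + 2×B + 2×D + 3×E: time 50, value 297
- 2×A + 2×B + 1×C + 1×D + 3×E: time 51, value 290
Best: 305 marks.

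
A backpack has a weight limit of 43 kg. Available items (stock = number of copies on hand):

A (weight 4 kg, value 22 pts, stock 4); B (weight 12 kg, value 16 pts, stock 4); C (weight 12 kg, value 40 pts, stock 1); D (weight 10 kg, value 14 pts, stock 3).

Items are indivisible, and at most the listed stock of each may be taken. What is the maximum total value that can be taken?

Top feasible selections:
- 4×A + 1×B + 1×C: weight 40, value 144
- 4×A + 1×C + 1×D: weight 38, value 142
Best: 144 pts.

144 pts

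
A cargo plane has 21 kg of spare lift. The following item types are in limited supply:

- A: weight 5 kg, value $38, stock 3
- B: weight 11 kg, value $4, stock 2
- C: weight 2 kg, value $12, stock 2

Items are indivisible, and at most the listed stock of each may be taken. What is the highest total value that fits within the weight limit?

Top feasible selections:
- 3×A + 2×C: weight 19, value 138
- 3×A + 1×C: weight 17, value 126
- 3×A: weight 15, value 114
Best: $138.

$138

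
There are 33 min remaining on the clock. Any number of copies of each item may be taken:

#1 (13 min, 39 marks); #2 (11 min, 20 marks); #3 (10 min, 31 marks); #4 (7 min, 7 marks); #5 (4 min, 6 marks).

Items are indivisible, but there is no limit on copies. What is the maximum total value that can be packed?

Best value-per-unit is #3 at 31/10; filling with it alone gives 3×31 = 93.
Optimal mix: 1×#1 + 2×#3 → time 33, value 101.

101 marks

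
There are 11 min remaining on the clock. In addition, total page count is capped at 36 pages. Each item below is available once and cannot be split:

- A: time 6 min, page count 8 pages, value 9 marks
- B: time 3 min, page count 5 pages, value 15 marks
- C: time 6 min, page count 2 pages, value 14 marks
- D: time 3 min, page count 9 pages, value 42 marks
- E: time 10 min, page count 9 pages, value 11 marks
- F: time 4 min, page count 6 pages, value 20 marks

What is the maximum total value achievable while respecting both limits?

77 marks

Feasible sets respecting both limits:
- B+D+F: time 10, page count 20, value 77
- D+F: time 7, page count 15, value 62
- B+D: time 6, page count 14, value 57
- C+D: time 9, page count 11, value 56
Best: 77 marks.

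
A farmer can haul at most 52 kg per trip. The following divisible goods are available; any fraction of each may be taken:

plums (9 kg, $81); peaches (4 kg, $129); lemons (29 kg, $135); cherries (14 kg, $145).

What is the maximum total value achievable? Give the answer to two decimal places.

471.38

Take in order of value per unit:
- peaches (129/4 per unit): all 4 → value 129, running total 129.00
- cherries (145/14 per unit): all 14 → value 145, running total 274.00
- plums (81/9 per unit): all 9 → value 81, running total 355.00
- lemons (135/29 per unit): 25 of 29 → value 25×135/29 = 116.3793, running total 471.38
Total 471.38.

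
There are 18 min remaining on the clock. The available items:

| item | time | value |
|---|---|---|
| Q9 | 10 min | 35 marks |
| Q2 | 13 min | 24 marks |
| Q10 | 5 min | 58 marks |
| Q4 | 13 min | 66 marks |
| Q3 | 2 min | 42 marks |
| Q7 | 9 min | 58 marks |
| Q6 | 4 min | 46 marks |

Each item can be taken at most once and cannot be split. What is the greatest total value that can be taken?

This is a 0/1 knapsack; check combinations near the capacity.
- Q10+Q7+Q6: time 5+9+4=18, value 58+58+46=162
- Q10+Q3+Q7: time 5+2+9=16, value 58+42+58=158
- Q10+Q3+Q6: time 5+2+4=11, value 58+42+46=146
Best: 162 marks.

162 marks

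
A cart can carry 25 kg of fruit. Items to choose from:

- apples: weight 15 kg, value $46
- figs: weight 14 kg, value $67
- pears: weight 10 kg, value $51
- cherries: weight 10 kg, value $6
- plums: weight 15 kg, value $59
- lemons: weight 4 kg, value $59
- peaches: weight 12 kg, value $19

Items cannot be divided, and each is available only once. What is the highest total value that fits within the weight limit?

This is a 0/1 knapsack; check combinations near the capacity.
- figs+lemons: weight 14+4=18, value 67+59=126
- plums+lemons: weight 15+4=19, value 59+59=118
- figs+pears: weight 14+10=24, value 67+51=118
Best: $126.

$126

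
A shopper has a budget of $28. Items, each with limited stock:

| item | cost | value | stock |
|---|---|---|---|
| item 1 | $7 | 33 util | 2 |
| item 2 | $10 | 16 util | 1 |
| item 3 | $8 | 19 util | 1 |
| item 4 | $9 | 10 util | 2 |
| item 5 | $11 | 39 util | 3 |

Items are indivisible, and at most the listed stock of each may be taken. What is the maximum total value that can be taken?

105 util

Top feasible selections:
- 2×item 1 + 1×item 5: cost 25, value 105
- 1×item 1 + 1×item 3 + 1×item 5: cost 26, value 91
Best: 105 util.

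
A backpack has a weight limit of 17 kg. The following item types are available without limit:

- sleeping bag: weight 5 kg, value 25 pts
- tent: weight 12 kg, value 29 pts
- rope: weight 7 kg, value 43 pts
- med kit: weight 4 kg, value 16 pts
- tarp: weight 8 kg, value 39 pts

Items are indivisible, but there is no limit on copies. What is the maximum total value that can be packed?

Best value-per-unit is rope at 43/7; filling with it alone gives 2×43 = 86.
Optimal mix: 2×sleeping bag + 1×rope → weight 17, value 93.

93 pts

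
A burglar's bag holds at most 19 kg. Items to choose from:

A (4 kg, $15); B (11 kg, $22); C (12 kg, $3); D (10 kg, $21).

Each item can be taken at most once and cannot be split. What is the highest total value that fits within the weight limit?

$37

Check high-value combinations within 19 kg:
- A+B: weight 4+11=15, value 15+22=37
- A+D: weight 4+10=14, value 15+21=36
- B: weight 11, value 22
- D: weight 10, value 21
Best: $37.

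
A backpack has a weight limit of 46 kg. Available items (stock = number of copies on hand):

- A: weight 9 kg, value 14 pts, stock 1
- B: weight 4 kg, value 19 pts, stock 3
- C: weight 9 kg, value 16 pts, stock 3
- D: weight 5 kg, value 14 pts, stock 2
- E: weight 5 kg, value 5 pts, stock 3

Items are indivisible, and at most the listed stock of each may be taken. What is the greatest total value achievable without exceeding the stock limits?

Top feasible selections:
- 3×B + 2×C + 2×D + 1×E: weight 45, value 122
- 1×A + 3×B + 1×C + 2×D + 1×E: weight 45, value 120
- 3×B + 3×C + 1×D: weight 44, value 119
- 3×B + 2×C + 2×D: weight 40, value 117
Best: 122 pts.

122 pts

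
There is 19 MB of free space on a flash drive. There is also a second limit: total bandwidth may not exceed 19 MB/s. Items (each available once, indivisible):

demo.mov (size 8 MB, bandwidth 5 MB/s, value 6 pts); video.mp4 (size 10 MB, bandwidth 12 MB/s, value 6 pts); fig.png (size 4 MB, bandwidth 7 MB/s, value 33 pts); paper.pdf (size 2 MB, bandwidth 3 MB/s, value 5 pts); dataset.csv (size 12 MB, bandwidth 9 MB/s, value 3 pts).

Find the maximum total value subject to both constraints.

Feasible sets respecting both limits:
- demo.mov+fig.png+paper.pdf: size 14, bandwidth 15, value 44
- fig.png+paper.pdf+dataset.csv: size 18, bandwidth 19, value 41
- demo.mov+fig.png: size 12, bandwidth 12, value 39
Best: 44 pts.

44 pts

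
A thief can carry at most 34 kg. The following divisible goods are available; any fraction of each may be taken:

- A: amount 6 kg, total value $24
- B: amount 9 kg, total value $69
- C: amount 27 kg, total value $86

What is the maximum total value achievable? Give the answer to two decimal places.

153.52

Take in order of value per unit:
- B (69/9 per unit): all 9 → value 69, running total 69.00
- A (24/6 per unit): all 6 → value 24, running total 93.00
- C (86/27 per unit): 19 of 27 → value 19×86/27 = 60.5185, running total 153.52
Total 153.52.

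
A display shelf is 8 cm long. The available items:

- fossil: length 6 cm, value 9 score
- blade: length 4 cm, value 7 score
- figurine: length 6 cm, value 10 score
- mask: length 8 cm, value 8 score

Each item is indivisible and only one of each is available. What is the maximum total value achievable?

This is a 0/1 knapsack; check combinations near the capacity.
- figurine: length 6, value 10
- fossil: length 6, value 9
- mask: length 8, value 8
- blade: length 4, value 7
Best: 10 score.

10 score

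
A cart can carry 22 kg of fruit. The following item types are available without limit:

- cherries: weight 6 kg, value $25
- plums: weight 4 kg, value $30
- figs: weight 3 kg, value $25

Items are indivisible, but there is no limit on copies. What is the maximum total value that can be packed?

$180

Best value-per-unit is figs at 25/3; filling with it alone gives 7×25 = 175.
Optimal mix: 1×plums + 6×figs → weight 22, value 180.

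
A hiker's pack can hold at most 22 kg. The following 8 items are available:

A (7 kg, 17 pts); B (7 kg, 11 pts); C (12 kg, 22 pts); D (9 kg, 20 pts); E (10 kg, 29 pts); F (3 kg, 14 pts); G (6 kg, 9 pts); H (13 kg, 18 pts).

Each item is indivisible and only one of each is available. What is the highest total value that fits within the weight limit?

This is a 0/1 knapsack; check combinations near the capacity.
- D+E+F: weight 9+10+3=22, value 20+29+14=63
- A+E+F: weight 7+10+3=20, value 17+29+14=60
- B+E+F: weight 7+10+3=20, value 11+29+14=54
Best: 63 pts.

63 pts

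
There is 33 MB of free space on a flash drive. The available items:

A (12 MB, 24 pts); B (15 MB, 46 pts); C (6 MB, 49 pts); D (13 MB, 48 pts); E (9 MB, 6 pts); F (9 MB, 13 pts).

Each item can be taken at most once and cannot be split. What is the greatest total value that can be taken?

121 pts

Check high-value combinations within 33 MB:
- A+C+D: size 12+6+13=31, value 24+49+48=121
- A+B+C: size 12+15+6=33, value 24+46+49=119
- C+D+F: size 6+13+9=28, value 49+48+13=110
- B+C+F: size 15+6+9=30, value 46+49+13=108
- C+D+E: size 6+13+9=28, value 49+48+6=103
Best: 121 pts.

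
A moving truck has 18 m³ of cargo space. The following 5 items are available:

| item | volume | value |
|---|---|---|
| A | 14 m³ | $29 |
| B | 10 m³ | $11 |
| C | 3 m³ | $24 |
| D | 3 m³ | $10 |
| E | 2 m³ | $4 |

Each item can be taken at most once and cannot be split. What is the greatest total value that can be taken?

Check high-value combinations within 18 m³:
- A+C: volume 14+3=17, value 29+24=53
- B+C+D+E: volume 10+3+3+2=18, value 11+24+10+4=49
- B+C+D: volume 10+3+3=16, value 11+24+10=45
- B+C+E: volume 10+3+2=15, value 11+24+4=39
Best: $53.

$53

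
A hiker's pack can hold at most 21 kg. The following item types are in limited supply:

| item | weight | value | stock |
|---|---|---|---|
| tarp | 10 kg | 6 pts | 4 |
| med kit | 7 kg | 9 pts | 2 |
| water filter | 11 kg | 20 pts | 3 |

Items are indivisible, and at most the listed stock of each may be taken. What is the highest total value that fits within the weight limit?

29 pts

Top feasible selections:
- 1×med kit + 1×water filter: weight 18, value 29
- 1×tarp + 1×water filter: weight 21, value 26
Best: 29 pts.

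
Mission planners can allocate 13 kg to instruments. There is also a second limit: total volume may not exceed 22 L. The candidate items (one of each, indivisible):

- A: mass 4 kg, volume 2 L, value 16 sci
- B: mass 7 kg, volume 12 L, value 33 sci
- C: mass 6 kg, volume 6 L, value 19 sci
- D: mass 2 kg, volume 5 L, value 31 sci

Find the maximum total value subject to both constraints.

80 sci

Feasible sets respecting both limits:
- A+B+D: mass 13, volume 19, value 80
- A+C+D: mass 12, volume 13, value 66
- B+D: mass 9, volume 17, value 64
Best: 80 sci.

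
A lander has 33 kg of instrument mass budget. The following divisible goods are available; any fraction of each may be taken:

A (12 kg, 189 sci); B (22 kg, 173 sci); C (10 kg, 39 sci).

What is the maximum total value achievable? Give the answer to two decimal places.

Take in order of value per unit:
- A (189/12 per unit): all 12 → value 189, running total 189.00
- B (173/22 per unit): 21 of 22 → value 21×173/22 = 165.1364, running total 354.14
Total 354.14.

354.14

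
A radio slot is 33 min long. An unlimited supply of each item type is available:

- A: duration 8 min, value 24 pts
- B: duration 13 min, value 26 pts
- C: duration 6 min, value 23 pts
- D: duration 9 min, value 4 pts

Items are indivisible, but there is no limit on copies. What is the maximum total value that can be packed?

116 pts

Best value-per-unit is C at 23/6; filling with it alone gives 5×23 = 115.
Optimal mix: 1×A + 4×C → duration 32, value 116.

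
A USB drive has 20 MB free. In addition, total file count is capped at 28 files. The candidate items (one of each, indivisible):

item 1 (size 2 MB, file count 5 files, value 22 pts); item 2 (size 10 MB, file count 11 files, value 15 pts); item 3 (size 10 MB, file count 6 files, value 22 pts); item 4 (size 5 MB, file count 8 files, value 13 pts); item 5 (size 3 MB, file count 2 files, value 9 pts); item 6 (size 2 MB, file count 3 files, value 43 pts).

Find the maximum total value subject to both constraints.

100 pts

Feasible sets respecting both limits:
- item 1+item 3+item 4+item 6: size 19, file count 22, value 100
- item 1+item 3+item 5+item 6: size 17, file count 16, value 96
- item 1+item 2+item 4+item 6: size 19, file count 27, value 93
Best: 100 pts.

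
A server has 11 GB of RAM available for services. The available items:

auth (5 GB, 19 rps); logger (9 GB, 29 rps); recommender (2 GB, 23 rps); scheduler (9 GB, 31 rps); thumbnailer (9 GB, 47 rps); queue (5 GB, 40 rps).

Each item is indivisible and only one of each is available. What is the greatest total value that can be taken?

This is a 0/1 knapsack; check combinations near the capacity.
- recommender+thumbnailer: memory 2+9=11, value 23+47=70
- recommender+queue: memory 2+5=7, value 23+40=63
- auth+queue: memory 5+5=10, value 19+40=59
- recommender+scheduler: memory 2+9=11, value 23+31=54
- logger+recommender: memory 9+2=11, value 29+23=52
Best: 70 rps.

70 rps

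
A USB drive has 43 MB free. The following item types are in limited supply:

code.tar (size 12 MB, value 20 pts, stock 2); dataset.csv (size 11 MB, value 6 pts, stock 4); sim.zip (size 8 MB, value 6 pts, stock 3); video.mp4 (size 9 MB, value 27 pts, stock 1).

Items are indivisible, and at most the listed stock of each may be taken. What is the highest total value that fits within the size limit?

Best selections within size 43 and stock limits:
- 2×code.tar + 1×sim.zip + 1×video.mp4: size 41, value 73
- 2×code.tar + 1×video.mp4: size 33, value 67
Best: 73 pts.

73 pts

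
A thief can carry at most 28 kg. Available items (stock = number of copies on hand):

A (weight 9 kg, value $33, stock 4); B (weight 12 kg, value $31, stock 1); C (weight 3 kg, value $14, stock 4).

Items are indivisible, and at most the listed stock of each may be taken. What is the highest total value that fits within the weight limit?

$108

Best selections within weight 28 and stock limits:
- 2×A + 3×C: weight 27, value 108
- 3×A: weight 27, value 99
Best: $108.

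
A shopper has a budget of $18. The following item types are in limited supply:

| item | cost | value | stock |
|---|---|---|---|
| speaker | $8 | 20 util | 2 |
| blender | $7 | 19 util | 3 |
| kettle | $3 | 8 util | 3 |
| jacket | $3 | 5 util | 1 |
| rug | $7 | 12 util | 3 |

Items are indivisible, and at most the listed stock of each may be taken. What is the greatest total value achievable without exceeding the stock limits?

Best selections within cost 18 and stock limits:
- 1×speaker + 1×blender + 1×kettle: cost 18, value 47
- 2×blender + 1×kettle: cost 17, value 46
- 1×speaker + 3×kettle: cost 17, value 44
Best: 47 util.

47 util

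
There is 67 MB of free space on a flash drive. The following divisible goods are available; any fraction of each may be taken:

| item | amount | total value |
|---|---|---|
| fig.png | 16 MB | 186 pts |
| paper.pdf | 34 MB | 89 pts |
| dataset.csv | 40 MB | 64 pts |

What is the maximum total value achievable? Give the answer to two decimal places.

302.20

Take in order of value per unit:
- fig.png (186/16 per unit): all 16 → value 186, running total 186.00
- paper.pdf (89/34 per unit): all 34 → value 89, running total 275.00
- dataset.csv (64/40 per unit): 17 of 40 → value 17×64/40 = 27.2000, running total 302.20
Total 302.20.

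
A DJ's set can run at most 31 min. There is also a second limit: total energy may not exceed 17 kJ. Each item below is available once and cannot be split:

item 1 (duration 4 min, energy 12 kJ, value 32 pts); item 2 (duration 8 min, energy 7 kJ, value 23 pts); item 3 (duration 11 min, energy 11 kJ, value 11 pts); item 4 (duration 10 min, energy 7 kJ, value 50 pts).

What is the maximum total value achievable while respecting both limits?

Feasible sets respecting both limits:
- item 2+item 4: duration 18, energy 14, value 73
- item 4: duration 10, energy 7, value 50
- item 1: duration 4, energy 12, value 32
- item 2: duration 8, energy 7, value 23
Best: 73 pts.

73 pts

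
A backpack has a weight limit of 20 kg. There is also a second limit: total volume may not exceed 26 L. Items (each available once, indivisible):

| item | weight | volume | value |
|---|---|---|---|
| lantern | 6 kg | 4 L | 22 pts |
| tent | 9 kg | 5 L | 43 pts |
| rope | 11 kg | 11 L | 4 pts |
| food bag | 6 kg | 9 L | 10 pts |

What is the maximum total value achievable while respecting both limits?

Feasible sets respecting both limits:
- lantern+tent: weight 15, volume 9, value 65
- tent+food bag: weight 15, volume 14, value 53
- tent+rope: weight 20, volume 16, value 47
- tent: weight 9, volume 5, value 43
Best: 65 pts.

65 pts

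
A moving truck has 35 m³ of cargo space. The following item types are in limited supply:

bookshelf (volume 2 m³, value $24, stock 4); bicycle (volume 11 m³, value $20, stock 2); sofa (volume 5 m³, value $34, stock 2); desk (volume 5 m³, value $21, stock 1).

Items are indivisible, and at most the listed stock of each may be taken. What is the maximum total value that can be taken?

$205

Top feasible selections:
- 4×bookshelf + 1×bicycle + 2×sofa + 1×desk: volume 34, value 205
- 4×bookshelf + 2×sofa + 1×desk: volume 23, value 185
Best: $205.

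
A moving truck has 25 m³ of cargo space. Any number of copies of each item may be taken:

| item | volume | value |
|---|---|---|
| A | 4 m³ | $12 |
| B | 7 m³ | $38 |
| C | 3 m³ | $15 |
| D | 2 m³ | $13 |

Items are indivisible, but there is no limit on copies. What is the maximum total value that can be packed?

$158

Best value-per-unit is D at 13/2; filling with it alone gives 12×13 = 156.
Optimal mix: 1×C + 11×D → volume 25, value 158.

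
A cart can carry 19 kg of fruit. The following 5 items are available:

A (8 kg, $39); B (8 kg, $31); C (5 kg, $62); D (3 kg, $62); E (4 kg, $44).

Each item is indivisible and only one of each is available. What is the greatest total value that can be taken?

This is a 0/1 knapsack; check combinations near the capacity.
- C+D+E: weight 5+3+4=12, value 62+62+44=168
- A+C+D: weight 8+5+3=16, value 39+62+62=163
- B+C+D: weight 8+5+3=16, value 31+62+62=155
- A+D+E: weight 8+3+4=15, value 39+62+44=145
Best: $168.

$168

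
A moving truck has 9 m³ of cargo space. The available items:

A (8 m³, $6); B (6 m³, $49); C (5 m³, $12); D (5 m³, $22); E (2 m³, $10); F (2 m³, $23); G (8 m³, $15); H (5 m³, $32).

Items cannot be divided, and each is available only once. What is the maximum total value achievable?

$72

Check high-value combinations within 9 m³:
- B+F: volume 6+2=8, value 49+23=72
- E+F+H: volume 2+2+5=9, value 10+23+32=65
- B+E: volume 6+2=8, value 49+10=59
- F+H: volume 2+5=7, value 23+32=55
- D+E+F: volume 5+2+2=9, value 22+10+23=55
Best: $72.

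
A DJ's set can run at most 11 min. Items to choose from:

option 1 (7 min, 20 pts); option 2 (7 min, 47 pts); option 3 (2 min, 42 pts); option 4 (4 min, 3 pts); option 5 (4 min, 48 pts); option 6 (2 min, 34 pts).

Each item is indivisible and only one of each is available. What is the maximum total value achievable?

Check high-value combinations within 11 min:
- option 3+option 5+option 6: duration 2+4+2=8, value 42+48+34=124
- option 2+option 3+option 6: duration 7+2+2=11, value 47+42+34=123
- option 1+option 3+option 6: duration 7+2+2=11, value 20+42+34=96
- option 2+option 5: duration 7+4=11, value 47+48=95
Best: 124 pts.

124 pts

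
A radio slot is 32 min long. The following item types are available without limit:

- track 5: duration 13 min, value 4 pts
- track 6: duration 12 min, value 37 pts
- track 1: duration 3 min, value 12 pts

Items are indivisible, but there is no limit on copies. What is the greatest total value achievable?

Best value-per-unit is track 1 at 12/3, and filling with it alone uses duration 10×3=30. No mix of the others beats 10×12 = 120.

120 pts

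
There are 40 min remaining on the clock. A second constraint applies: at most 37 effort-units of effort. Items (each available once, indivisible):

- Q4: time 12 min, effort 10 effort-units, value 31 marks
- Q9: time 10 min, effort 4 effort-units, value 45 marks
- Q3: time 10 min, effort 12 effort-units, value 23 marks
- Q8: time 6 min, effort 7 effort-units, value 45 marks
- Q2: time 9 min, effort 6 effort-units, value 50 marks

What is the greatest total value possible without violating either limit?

Feasible sets respecting both limits:
- Q4+Q9+Q8+Q2: time 37, effort 27, value 171
- Q9+Q3+Q8+Q2: time 35, effort 29, value 163
- Q4+Q3+Q8+Q2: time 37, effort 35, value 149
- Q4+Q9+Q3+Q8: time 38, effort 33, value 144
Best: 171 marks.

171 marks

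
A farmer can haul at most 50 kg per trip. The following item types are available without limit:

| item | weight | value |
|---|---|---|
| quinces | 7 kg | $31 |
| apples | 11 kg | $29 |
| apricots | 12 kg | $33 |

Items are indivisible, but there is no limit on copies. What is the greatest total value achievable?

Best value-per-unit is quinces at 31/7, and filling with it alone uses weight 7×7=49. No mix of the others beats 7×31 = 217.

$217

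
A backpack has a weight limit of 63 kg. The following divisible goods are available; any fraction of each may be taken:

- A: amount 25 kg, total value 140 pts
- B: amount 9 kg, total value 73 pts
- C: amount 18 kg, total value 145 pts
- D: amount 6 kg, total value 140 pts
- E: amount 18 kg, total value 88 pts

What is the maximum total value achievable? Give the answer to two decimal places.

522.44

Take in order of value per unit:
- D (140/6 per unit): all 6 → value 140, running total 140.00
- B (73/9 per unit): all 9 → value 73, running total 213.00
- C (145/18 per unit): all 18 → value 145, running total 358.00
- A (140/25 per unit): all 25 → value 140, running total 498.00
- E (88/18 per unit): 5 of 18 → value 5×88/18 = 24.4444, running total 522.44
Total 522.44.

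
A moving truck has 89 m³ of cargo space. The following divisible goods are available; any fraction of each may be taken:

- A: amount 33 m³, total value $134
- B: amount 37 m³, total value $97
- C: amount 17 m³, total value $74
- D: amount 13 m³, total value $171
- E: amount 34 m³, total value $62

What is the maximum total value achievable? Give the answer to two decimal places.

447.16

Take in order of value per unit:
- D (171/13 per unit): all 13 → value 171, running total 171.00
- C (74/17 per unit): all 17 → value 74, running total 245.00
- A (134/33 per unit): all 33 → value 134, running total 379.00
- B (97/37 per unit): 26 of 37 → value 26×97/37 = 68.1622, running total 447.16
Total 447.16.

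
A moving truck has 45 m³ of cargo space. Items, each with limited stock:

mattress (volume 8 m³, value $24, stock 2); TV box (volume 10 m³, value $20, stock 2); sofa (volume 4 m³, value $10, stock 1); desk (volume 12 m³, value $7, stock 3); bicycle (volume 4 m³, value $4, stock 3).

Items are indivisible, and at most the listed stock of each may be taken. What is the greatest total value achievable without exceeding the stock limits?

$102

Best selections within volume 45 and stock limits:
- 2×mattress + 2×TV box + 1×sofa + 1×bicycle: volume 44, value 102
- 2×mattress + 2×TV box + 1×sofa: volume 40, value 98
Best: $102.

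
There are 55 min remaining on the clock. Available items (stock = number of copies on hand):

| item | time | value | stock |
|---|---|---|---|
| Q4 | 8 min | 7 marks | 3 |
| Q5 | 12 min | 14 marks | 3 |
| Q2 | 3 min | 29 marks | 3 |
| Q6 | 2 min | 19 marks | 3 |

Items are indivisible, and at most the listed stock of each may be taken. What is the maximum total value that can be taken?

Top feasible selections:
- 3×Q5 + 3×Q2 + 3×Q6: time 51, value 186
- 2×Q4 + 2×Q5 + 3×Q2 + 3×Q6: time 55, value 186
Best: 186 marks.

186 marks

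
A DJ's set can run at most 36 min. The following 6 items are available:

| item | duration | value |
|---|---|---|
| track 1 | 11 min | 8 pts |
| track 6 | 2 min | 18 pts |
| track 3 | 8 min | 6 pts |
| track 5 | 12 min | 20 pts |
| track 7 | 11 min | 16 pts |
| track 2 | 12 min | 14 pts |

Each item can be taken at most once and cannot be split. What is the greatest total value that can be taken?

Check high-value combinations within 36 min:
- track 1+track 6+track 5+track 7: duration 11+2+12+11=36, value 8+18+20+16=62
- track 6+track 3+track 5+track 7: duration 2+8+12+11=33, value 18+6+20+16=60
- track 6+track 3+track 5+track 2: duration 2+8+12+12=34, value 18+6+20+14=58
- track 1+track 6+track 7+track 2: duration 11+2+11+12=36, value 8+18+16+14=56
Best: 62 pts.

62 pts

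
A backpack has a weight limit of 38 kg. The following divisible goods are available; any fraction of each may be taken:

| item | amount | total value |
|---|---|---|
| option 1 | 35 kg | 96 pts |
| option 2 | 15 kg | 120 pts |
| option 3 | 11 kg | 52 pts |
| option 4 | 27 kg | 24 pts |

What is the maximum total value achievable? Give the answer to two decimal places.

Take in order of value per unit:
- option 2 (120/15 per unit): all 15 → value 120, running total 120.00
- option 3 (52/11 per unit): all 11 → value 52, running total 172.00
- option 1 (96/35 per unit): 12 of 35 → value 12×96/35 = 32.9143, running total 204.91
Total 204.91.

204.91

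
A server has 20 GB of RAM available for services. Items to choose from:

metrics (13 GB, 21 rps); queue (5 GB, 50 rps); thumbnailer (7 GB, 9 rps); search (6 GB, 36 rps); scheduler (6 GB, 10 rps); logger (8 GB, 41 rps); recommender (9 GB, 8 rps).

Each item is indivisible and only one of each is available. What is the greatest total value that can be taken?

Check high-value combinations within 20 GB:
- queue+search+logger: memory 5+6+8=19, value 50+36+41=127
- queue+scheduler+logger: memory 5+6+8=19, value 50+10+41=101
- queue+thumbnailer+logger: memory 5+7+8=20, value 50+9+41=100
- queue+search+scheduler: memory 5+6+6=17, value 50+36+10=96
Best: 127 rps.

127 rps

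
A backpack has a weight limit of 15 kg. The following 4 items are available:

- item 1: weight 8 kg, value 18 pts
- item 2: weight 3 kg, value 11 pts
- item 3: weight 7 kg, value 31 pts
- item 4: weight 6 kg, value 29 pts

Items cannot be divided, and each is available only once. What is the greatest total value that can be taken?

This is a 0/1 knapsack; check combinations near the capacity.
- item 3+item 4: weight 7+6=13, value 31+29=60
- item 1+item 3: weight 8+7=15, value 18+31=49
- item 1+item 4: weight 8+6=14, value 18+29=47
- item 2+item 3: weight 3+7=10, value 11+31=42
- item 2+item 4: weight 3+6=9, value 11+29=40
Best: 60 pts.

60 pts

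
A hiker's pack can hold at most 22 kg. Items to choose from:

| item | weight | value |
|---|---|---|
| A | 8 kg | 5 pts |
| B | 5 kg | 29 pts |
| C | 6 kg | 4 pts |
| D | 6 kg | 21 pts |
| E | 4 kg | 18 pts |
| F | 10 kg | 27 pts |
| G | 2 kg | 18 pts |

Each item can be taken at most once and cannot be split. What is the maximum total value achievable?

92 pts

Check high-value combinations within 22 kg:
- B+E+F+G: weight 5+4+10+2=21, value 29+18+27+18=92
- B+D+E+G: weight 5+6+4+2=17, value 29+21+18+18=86
- D+E+F+G: weight 6+4+10+2=22, value 21+18+27+18=84
- B+D+F: weight 5+6+10=21, value 29+21+27=77
Best: 92 pts.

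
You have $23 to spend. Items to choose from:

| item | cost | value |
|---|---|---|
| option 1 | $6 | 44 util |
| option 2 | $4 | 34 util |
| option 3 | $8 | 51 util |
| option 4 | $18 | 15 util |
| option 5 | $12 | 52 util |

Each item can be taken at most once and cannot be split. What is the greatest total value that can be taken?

Check high-value combinations within $23:
- option 1+option 2+option 5: cost 6+4+12=22, value 44+34+52=130
- option 1+option 2+option 3: cost 6+4+8=18, value 44+34+51=129
- option 3+option 5: cost 8+12=20, value 51+52=103
- option 1+option 5: cost 6+12=18, value 44+52=96
Best: 130 util.

130 util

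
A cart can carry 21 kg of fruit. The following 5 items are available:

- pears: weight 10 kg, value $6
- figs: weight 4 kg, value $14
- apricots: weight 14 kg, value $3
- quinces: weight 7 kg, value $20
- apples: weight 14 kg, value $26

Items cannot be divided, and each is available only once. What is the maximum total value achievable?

$46

Check high-value combinations within 21 kg:
- quinces+apples: weight 7+14=21, value 20+26=46
- figs+apples: weight 4+14=18, value 14+26=40
- pears+figs+quinces: weight 10+4+7=21, value 6+14+20=40
Best: $46.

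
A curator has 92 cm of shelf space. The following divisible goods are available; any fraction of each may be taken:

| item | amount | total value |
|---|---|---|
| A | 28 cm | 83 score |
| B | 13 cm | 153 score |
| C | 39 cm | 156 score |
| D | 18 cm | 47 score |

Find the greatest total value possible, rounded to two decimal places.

423.33

Take in order of value per unit:
- B (153/13 per unit): all 13 → value 153, running total 153.00
- C (156/39 per unit): all 39 → value 156, running total 309.00
- A (83/28 per unit): all 28 → value 83, running total 392.00
- D (47/18 per unit): 12 of 18 → value 12×47/18 = 31.3333, running total 423.33
Total 423.33.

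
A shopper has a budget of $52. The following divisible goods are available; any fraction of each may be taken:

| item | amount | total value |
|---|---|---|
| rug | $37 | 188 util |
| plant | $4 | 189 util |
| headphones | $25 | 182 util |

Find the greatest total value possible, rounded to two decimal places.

487.86

Take in order of value per unit:
- plant (189/4 per unit): all 4 → value 189, running total 189.00
- headphones (182/25 per unit): all 25 → value 182, running total 371.00
- rug (188/37 per unit): 23 of 37 → value 23×188/37 = 116.8649, running total 487.86
Total 487.86.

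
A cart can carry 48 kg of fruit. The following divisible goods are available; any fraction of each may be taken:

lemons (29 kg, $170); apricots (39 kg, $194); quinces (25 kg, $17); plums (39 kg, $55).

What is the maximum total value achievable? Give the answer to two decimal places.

Take in order of value per unit:
- lemons (170/29 per unit): all 29 → value 170, running total 170.00
- apricots (194/39 per unit): 19 of 39 → value 19×194/39 = 94.5128, running total 264.51
Total 264.51.

264.51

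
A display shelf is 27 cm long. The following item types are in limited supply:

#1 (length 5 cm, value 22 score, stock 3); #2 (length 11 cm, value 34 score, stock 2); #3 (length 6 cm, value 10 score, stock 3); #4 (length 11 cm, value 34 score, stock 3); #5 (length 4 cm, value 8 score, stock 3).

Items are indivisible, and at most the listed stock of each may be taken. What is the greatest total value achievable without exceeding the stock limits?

100 score

Top feasible selections:
- 3×#1 + 1×#4: length 26, value 100
- 3×#1 + 1×#2: length 26, value 100
- 1×#1 + 2×#4: length 27, value 90
- 1×#1 + 1×#2 + 1×#4: length 27, value 90
Best: 100 score.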